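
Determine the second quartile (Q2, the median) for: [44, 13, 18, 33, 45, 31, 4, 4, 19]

19

Step 1: Sort the data: [4, 4, 13, 18, 19, 31, 33, 44, 45]
Step 2: n = 9
Step 3: Q2 is the median. Since n is odd, it is the middle value at position 5: 19
Step 4: Q2 = 19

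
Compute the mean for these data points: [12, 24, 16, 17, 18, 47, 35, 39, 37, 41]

28.6

Step 1: Sum all values: 12 + 24 + 16 + 17 + 18 + 47 + 35 + 39 + 37 + 41 = 286
Step 2: Count the number of values: n = 10
Step 3: Mean = sum / n = 286 / 10 = 28.6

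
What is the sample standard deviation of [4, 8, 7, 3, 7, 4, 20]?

5.7982

Step 1: Compute the mean: 7.5714
Step 2: Sum of squared deviations from the mean: 201.7143
Step 3: Sample variance = 201.7143 / 6 = 33.619
Step 4: Standard deviation = sqrt(33.619) = 5.7982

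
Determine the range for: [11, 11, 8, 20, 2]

18

Step 1: Identify the maximum value: max = 20
Step 2: Identify the minimum value: min = 2
Step 3: Range = max - min = 20 - 2 = 18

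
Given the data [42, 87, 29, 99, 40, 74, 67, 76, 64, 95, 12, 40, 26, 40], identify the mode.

40

Step 1: Count the frequency of each value:
  12: appears 1 time(s)
  26: appears 1 time(s)
  29: appears 1 time(s)
  40: appears 3 time(s)
  42: appears 1 time(s)
  64: appears 1 time(s)
  67: appears 1 time(s)
  74: appears 1 time(s)
  76: appears 1 time(s)
  87: appears 1 time(s)
  95: appears 1 time(s)
  99: appears 1 time(s)
Step 2: The value 40 appears most frequently (3 times).
Step 3: Mode = 40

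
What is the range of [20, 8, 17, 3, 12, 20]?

17

Step 1: Identify the maximum value: max = 20
Step 2: Identify the minimum value: min = 3
Step 3: Range = max - min = 20 - 3 = 17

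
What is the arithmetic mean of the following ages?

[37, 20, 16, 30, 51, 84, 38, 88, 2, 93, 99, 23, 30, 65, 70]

49.7333

Step 1: Sum all values: 37 + 20 + 16 + 30 + 51 + 84 + 38 + 88 + 2 + 93 + 99 + 23 + 30 + 65 + 70 = 746
Step 2: Count the number of values: n = 15
Step 3: Mean = sum / n = 746 / 15 = 49.7333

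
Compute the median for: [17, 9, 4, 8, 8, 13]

8.5

Step 1: Sort the data in ascending order: [4, 8, 8, 9, 13, 17]
Step 2: The number of values is n = 6.
Step 3: Since n is even, the median is the average of positions 3 and 4:
  Median = (8 + 9) / 2 = 8.5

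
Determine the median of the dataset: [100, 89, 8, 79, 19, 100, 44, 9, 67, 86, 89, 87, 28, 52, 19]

67

Step 1: Sort the data in ascending order: [8, 9, 19, 19, 28, 44, 52, 67, 79, 86, 87, 89, 89, 100, 100]
Step 2: The number of values is n = 15.
Step 3: Since n is odd, the median is the middle value at position 8: 67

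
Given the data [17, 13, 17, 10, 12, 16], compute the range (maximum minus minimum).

7

Step 1: Identify the maximum value: max = 17
Step 2: Identify the minimum value: min = 10
Step 3: Range = max - min = 17 - 10 = 7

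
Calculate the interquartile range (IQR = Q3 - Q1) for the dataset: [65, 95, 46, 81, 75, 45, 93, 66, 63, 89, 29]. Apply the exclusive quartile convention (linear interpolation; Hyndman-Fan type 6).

43

Step 1: Sort the data: [29, 45, 46, 63, 65, 66, 75, 81, 89, 93, 95]
Step 2: n = 11
Step 3: Using the exclusive quartile method:
  Q1 = 46
  Q2 (median) = 66
  Q3 = 89
  IQR = Q3 - Q1 = 89 - 46 = 43
Step 4: IQR = 43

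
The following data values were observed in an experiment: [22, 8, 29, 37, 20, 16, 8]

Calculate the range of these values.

29

Step 1: Identify the maximum value: max = 37
Step 2: Identify the minimum value: min = 8
Step 3: Range = max - min = 37 - 8 = 29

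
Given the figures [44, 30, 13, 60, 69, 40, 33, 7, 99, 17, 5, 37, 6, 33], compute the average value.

35.2143

Step 1: Sum all values: 44 + 30 + 13 + 60 + 69 + 40 + 33 + 7 + 99 + 17 + 5 + 37 + 6 + 33 = 493
Step 2: Count the number of values: n = 14
Step 3: Mean = sum / n = 493 / 14 = 35.2143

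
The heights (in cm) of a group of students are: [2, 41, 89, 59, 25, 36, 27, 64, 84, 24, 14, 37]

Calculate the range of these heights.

87

Step 1: Identify the maximum value: max = 89
Step 2: Identify the minimum value: min = 2
Step 3: Range = max - min = 89 - 2 = 87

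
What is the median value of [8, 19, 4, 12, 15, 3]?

10

Step 1: Sort the data in ascending order: [3, 4, 8, 12, 15, 19]
Step 2: The number of values is n = 6.
Step 3: Since n is even, the median is the average of positions 3 and 4:
  Median = (8 + 12) / 2 = 10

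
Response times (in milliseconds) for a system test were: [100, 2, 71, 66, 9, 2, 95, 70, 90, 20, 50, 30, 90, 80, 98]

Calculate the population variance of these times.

1240.4267

Step 1: Compute the mean: (100 + 2 + 71 + 66 + 9 + 2 + 95 + 70 + 90 + 20 + 50 + 30 + 90 + 80 + 98) / 15 = 58.2
Step 2: Compute squared deviations from the mean:
  (100 - 58.2)^2 = 1747.24
  (2 - 58.2)^2 = 3158.44
  (71 - 58.2)^2 = 163.84
  (66 - 58.2)^2 = 60.84
  (9 - 58.2)^2 = 2420.64
  (2 - 58.2)^2 = 3158.44
  (95 - 58.2)^2 = 1354.24
  (70 - 58.2)^2 = 139.24
  (90 - 58.2)^2 = 1011.24
  (20 - 58.2)^2 = 1459.24
  (50 - 58.2)^2 = 67.24
  (30 - 58.2)^2 = 795.24
  (90 - 58.2)^2 = 1011.24
  (80 - 58.2)^2 = 475.24
  (98 - 58.2)^2 = 1584.04
Step 3: Sum of squared deviations = 18606.4
Step 4: Population variance = 18606.4 / 15 = 1240.4267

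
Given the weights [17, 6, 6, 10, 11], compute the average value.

10

Step 1: Sum all values: 17 + 6 + 6 + 10 + 11 = 50
Step 2: Count the number of values: n = 5
Step 3: Mean = sum / n = 50 / 5 = 10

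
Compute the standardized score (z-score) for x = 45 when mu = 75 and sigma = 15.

-2

Step 1: Recall the z-score formula: z = (x - mu) / sigma
Step 2: Substitute values: z = (45 - 75) / 15
Step 3: z = -30 / 15 = -2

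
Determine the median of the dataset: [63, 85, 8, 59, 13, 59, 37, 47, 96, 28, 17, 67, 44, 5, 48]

47

Step 1: Sort the data in ascending order: [5, 8, 13, 17, 28, 37, 44, 47, 48, 59, 59, 63, 67, 85, 96]
Step 2: The number of values is n = 15.
Step 3: Since n is odd, the median is the middle value at position 8: 47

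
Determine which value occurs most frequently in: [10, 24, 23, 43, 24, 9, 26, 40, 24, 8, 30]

24

Step 1: Count the frequency of each value:
  8: appears 1 time(s)
  9: appears 1 time(s)
  10: appears 1 time(s)
  23: appears 1 time(s)
  24: appears 3 time(s)
  26: appears 1 time(s)
  30: appears 1 time(s)
  40: appears 1 time(s)
  43: appears 1 time(s)
Step 2: The value 24 appears most frequently (3 times).
Step 3: Mode = 24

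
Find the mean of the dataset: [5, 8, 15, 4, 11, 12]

9.1667

Step 1: Sum all values: 5 + 8 + 15 + 4 + 11 + 12 = 55
Step 2: Count the number of values: n = 6
Step 3: Mean = sum / n = 55 / 6 = 9.1667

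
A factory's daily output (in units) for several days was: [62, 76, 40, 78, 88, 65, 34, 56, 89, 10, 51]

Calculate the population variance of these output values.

536

Step 1: Compute the mean: (62 + 76 + 40 + 78 + 88 + 65 + 34 + 56 + 89 + 10 + 51) / 11 = 59
Step 2: Compute squared deviations from the mean:
  (62 - 59)^2 = 9
  (76 - 59)^2 = 289
  (40 - 59)^2 = 361
  (78 - 59)^2 = 361
  (88 - 59)^2 = 841
  (65 - 59)^2 = 36
  (34 - 59)^2 = 625
  (56 - 59)^2 = 9
  (89 - 59)^2 = 900
  (10 - 59)^2 = 2401
  (51 - 59)^2 = 64
Step 3: Sum of squared deviations = 5896
Step 4: Population variance = 5896 / 11 = 536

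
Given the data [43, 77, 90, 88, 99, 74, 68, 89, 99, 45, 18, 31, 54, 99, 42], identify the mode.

99

Step 1: Count the frequency of each value:
  18: appears 1 time(s)
  31: appears 1 time(s)
  42: appears 1 time(s)
  43: appears 1 time(s)
  45: appears 1 time(s)
  54: appears 1 time(s)
  68: appears 1 time(s)
  74: appears 1 time(s)
  77: appears 1 time(s)
  88: appears 1 time(s)
  89: appears 1 time(s)
  90: appears 1 time(s)
  99: appears 3 time(s)
Step 2: The value 99 appears most frequently (3 times).
Step 3: Mode = 99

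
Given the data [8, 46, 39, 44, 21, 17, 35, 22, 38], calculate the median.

35

Step 1: Sort the data in ascending order: [8, 17, 21, 22, 35, 38, 39, 44, 46]
Step 2: The number of values is n = 9.
Step 3: Since n is odd, the median is the middle value at position 5: 35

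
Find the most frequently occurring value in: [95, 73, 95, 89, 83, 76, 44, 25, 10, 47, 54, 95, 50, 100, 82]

95

Step 1: Count the frequency of each value:
  10: appears 1 time(s)
  25: appears 1 time(s)
  44: appears 1 time(s)
  47: appears 1 time(s)
  50: appears 1 time(s)
  54: appears 1 time(s)
  73: appears 1 time(s)
  76: appears 1 time(s)
  82: appears 1 time(s)
  83: appears 1 time(s)
  89: appears 1 time(s)
  95: appears 3 time(s)
  100: appears 1 time(s)
Step 2: The value 95 appears most frequently (3 times).
Step 3: Mode = 95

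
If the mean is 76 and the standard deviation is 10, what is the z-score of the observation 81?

0.5

Step 1: Recall the z-score formula: z = (x - mu) / sigma
Step 2: Substitute values: z = (81 - 76) / 10
Step 3: z = 5 / 10 = 0.5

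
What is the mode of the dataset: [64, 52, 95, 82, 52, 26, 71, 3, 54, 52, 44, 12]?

52

Step 1: Count the frequency of each value:
  3: appears 1 time(s)
  12: appears 1 time(s)
  26: appears 1 time(s)
  44: appears 1 time(s)
  52: appears 3 time(s)
  54: appears 1 time(s)
  64: appears 1 time(s)
  71: appears 1 time(s)
  82: appears 1 time(s)
  95: appears 1 time(s)
Step 2: The value 52 appears most frequently (3 times).
Step 3: Mode = 52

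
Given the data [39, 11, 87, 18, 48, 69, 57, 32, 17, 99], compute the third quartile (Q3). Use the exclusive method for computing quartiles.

73.5

Step 1: Sort the data: [11, 17, 18, 32, 39, 48, 57, 69, 87, 99]
Step 2: n = 10
Step 3: Using the exclusive quartile method:
  Q1 = 17.75
  Q2 (median) = 43.5
  Q3 = 73.5
  IQR = Q3 - Q1 = 73.5 - 17.75 = 55.75
Step 4: Q3 = 73.5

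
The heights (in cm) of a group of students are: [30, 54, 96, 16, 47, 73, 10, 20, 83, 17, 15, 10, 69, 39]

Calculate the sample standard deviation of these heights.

29.3064

Step 1: Compute the mean: 41.3571
Step 2: Sum of squared deviations from the mean: 11165.2143
Step 3: Sample variance = 11165.2143 / 13 = 858.8626
Step 4: Standard deviation = sqrt(858.8626) = 29.3064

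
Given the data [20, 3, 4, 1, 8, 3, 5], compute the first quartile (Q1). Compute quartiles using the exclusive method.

3

Step 1: Sort the data: [1, 3, 3, 4, 5, 8, 20]
Step 2: n = 7
Step 3: Using the exclusive quartile method:
  Q1 = 3
  Q2 (median) = 4
  Q3 = 8
  IQR = Q3 - Q1 = 8 - 3 = 5
Step 4: Q1 = 3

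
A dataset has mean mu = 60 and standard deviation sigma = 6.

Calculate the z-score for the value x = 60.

0

Step 1: Recall the z-score formula: z = (x - mu) / sigma
Step 2: Substitute values: z = (60 - 60) / 6
Step 3: z = 0 / 6 = 0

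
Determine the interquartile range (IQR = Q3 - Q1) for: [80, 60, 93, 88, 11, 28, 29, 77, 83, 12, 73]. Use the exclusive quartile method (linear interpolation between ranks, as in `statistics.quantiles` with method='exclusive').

55

Step 1: Sort the data: [11, 12, 28, 29, 60, 73, 77, 80, 83, 88, 93]
Step 2: n = 11
Step 3: Using the exclusive quartile method:
  Q1 = 28
  Q2 (median) = 73
  Q3 = 83
  IQR = Q3 - Q1 = 83 - 28 = 55
Step 4: IQR = 55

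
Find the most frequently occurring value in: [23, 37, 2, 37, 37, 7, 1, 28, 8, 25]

37

Step 1: Count the frequency of each value:
  1: appears 1 time(s)
  2: appears 1 time(s)
  7: appears 1 time(s)
  8: appears 1 time(s)
  23: appears 1 time(s)
  25: appears 1 time(s)
  28: appears 1 time(s)
  37: appears 3 time(s)
Step 2: The value 37 appears most frequently (3 times).
Step 3: Mode = 37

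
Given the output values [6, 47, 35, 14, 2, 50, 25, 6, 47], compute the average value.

25.7778

Step 1: Sum all values: 6 + 47 + 35 + 14 + 2 + 50 + 25 + 6 + 47 = 232
Step 2: Count the number of values: n = 9
Step 3: Mean = sum / n = 232 / 9 = 25.7778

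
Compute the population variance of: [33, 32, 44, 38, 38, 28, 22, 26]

45.7344

Step 1: Compute the mean: (33 + 32 + 44 + 38 + 38 + 28 + 22 + 26) / 8 = 32.625
Step 2: Compute squared deviations from the mean:
  (33 - 32.625)^2 = 0.1406
  (32 - 32.625)^2 = 0.3906
  (44 - 32.625)^2 = 129.3906
  (38 - 32.625)^2 = 28.8906
  (38 - 32.625)^2 = 28.8906
  (28 - 32.625)^2 = 21.3906
  (22 - 32.625)^2 = 112.8906
  (26 - 32.625)^2 = 43.8906
Step 3: Sum of squared deviations = 365.875
Step 4: Population variance = 365.875 / 8 = 45.7344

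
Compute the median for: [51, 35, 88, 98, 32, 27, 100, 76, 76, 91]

76

Step 1: Sort the data in ascending order: [27, 32, 35, 51, 76, 76, 88, 91, 98, 100]
Step 2: The number of values is n = 10.
Step 3: Since n is even, the median is the average of positions 5 and 6:
  Median = (76 + 76) / 2 = 76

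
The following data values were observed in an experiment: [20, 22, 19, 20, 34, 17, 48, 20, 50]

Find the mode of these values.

20

Step 1: Count the frequency of each value:
  17: appears 1 time(s)
  19: appears 1 time(s)
  20: appears 3 time(s)
  22: appears 1 time(s)
  34: appears 1 time(s)
  48: appears 1 time(s)
  50: appears 1 time(s)
Step 2: The value 20 appears most frequently (3 times).
Step 3: Mode = 20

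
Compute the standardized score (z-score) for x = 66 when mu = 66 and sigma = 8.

0

Step 1: Recall the z-score formula: z = (x - mu) / sigma
Step 2: Substitute values: z = (66 - 66) / 8
Step 3: z = 0 / 8 = 0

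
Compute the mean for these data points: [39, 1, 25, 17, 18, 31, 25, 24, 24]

22.6667

Step 1: Sum all values: 39 + 1 + 25 + 17 + 18 + 31 + 25 + 24 + 24 = 204
Step 2: Count the number of values: n = 9
Step 3: Mean = sum / n = 204 / 9 = 22.6667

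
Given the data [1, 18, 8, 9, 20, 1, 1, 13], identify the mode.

1

Step 1: Count the frequency of each value:
  1: appears 3 time(s)
  8: appears 1 time(s)
  9: appears 1 time(s)
  13: appears 1 time(s)
  18: appears 1 time(s)
  20: appears 1 time(s)
Step 2: The value 1 appears most frequently (3 times).
Step 3: Mode = 1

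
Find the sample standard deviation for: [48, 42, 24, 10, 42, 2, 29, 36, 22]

15.4434

Step 1: Compute the mean: 28.3333
Step 2: Sum of squared deviations from the mean: 1908
Step 3: Sample variance = 1908 / 8 = 238.5
Step 4: Standard deviation = sqrt(238.5) = 15.4434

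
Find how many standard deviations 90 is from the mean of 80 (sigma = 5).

2

Step 1: Recall the z-score formula: z = (x - mu) / sigma
Step 2: Substitute values: z = (90 - 80) / 5
Step 3: z = 10 / 5 = 2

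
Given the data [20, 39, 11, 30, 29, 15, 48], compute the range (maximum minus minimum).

37

Step 1: Identify the maximum value: max = 48
Step 2: Identify the minimum value: min = 11
Step 3: Range = max - min = 48 - 11 = 37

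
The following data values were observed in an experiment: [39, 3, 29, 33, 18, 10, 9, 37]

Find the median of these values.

23.5

Step 1: Sort the data in ascending order: [3, 9, 10, 18, 29, 33, 37, 39]
Step 2: The number of values is n = 8.
Step 3: Since n is even, the median is the average of positions 4 and 5:
  Median = (18 + 29) / 2 = 23.5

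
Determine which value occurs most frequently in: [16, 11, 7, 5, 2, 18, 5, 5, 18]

5

Step 1: Count the frequency of each value:
  2: appears 1 time(s)
  5: appears 3 time(s)
  7: appears 1 time(s)
  11: appears 1 time(s)
  16: appears 1 time(s)
  18: appears 2 time(s)
Step 2: The value 5 appears most frequently (3 times).
Step 3: Mode = 5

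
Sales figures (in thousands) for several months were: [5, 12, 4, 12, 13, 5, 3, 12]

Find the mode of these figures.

12

Step 1: Count the frequency of each value:
  3: appears 1 time(s)
  4: appears 1 time(s)
  5: appears 2 time(s)
  12: appears 3 time(s)
  13: appears 1 time(s)
Step 2: The value 12 appears most frequently (3 times).
Step 3: Mode = 12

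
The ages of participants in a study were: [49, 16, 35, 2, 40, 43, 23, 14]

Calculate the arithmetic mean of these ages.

27.75

Step 1: Sum all values: 49 + 16 + 35 + 2 + 40 + 43 + 23 + 14 = 222
Step 2: Count the number of values: n = 8
Step 3: Mean = sum / n = 222 / 8 = 27.75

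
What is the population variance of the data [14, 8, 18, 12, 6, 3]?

25.4722

Step 1: Compute the mean: (14 + 8 + 18 + 12 + 6 + 3) / 6 = 10.1667
Step 2: Compute squared deviations from the mean:
  (14 - 10.1667)^2 = 14.6944
  (8 - 10.1667)^2 = 4.6944
  (18 - 10.1667)^2 = 61.3611
  (12 - 10.1667)^2 = 3.3611
  (6 - 10.1667)^2 = 17.3611
  (3 - 10.1667)^2 = 51.3611
Step 3: Sum of squared deviations = 152.8333
Step 4: Population variance = 152.8333 / 6 = 25.4722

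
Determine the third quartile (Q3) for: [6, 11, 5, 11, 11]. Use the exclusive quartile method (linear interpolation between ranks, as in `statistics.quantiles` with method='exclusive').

11

Step 1: Sort the data: [5, 6, 11, 11, 11]
Step 2: n = 5
Step 3: Using the exclusive quartile method:
  Q1 = 5.5
  Q2 (median) = 11
  Q3 = 11
  IQR = Q3 - Q1 = 11 - 5.5 = 5.5
Step 4: Q3 = 11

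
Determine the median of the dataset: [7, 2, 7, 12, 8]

7

Step 1: Sort the data in ascending order: [2, 7, 7, 8, 12]
Step 2: The number of values is n = 5.
Step 3: Since n is odd, the median is the middle value at position 3: 7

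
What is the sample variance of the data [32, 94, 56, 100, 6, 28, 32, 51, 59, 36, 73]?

832.0727

Step 1: Compute the mean: (32 + 94 + 56 + 100 + 6 + 28 + 32 + 51 + 59 + 36 + 73) / 11 = 51.5455
Step 2: Compute squared deviations from the mean:
  (32 - 51.5455)^2 = 382.0248
  (94 - 51.5455)^2 = 1802.3884
  (56 - 51.5455)^2 = 19.843
  (100 - 51.5455)^2 = 2347.843
  (6 - 51.5455)^2 = 2074.3884
  (28 - 51.5455)^2 = 554.3884
  (32 - 51.5455)^2 = 382.0248
  (51 - 51.5455)^2 = 0.2975
  (59 - 51.5455)^2 = 55.5702
  (36 - 51.5455)^2 = 241.6612
  (73 - 51.5455)^2 = 460.2975
Step 3: Sum of squared deviations = 8320.7273
Step 4: Sample variance = 8320.7273 / 10 = 832.0727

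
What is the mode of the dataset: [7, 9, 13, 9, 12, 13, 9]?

9

Step 1: Count the frequency of each value:
  7: appears 1 time(s)
  9: appears 3 time(s)
  12: appears 1 time(s)
  13: appears 2 time(s)
Step 2: The value 9 appears most frequently (3 times).
Step 3: Mode = 9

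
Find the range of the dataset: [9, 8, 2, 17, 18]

16

Step 1: Identify the maximum value: max = 18
Step 2: Identify the minimum value: min = 2
Step 3: Range = max - min = 18 - 2 = 16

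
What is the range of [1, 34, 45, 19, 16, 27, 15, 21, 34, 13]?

44

Step 1: Identify the maximum value: max = 45
Step 2: Identify the minimum value: min = 1
Step 3: Range = max - min = 45 - 1 = 44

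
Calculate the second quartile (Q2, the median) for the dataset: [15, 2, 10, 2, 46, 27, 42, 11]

13

Step 1: Sort the data: [2, 2, 10, 11, 15, 27, 42, 46]
Step 2: n = 8
Step 3: Q2 is the median. Since n is even, it is the average of the values at positions 4 and 5:
  Q2 = (11 + 15) / 2 = 13
Step 4: Q2 = 13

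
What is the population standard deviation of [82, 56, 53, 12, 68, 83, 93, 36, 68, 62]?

22.7203

Step 1: Compute the mean: 61.3
Step 2: Sum of squared deviations from the mean: 5162.1
Step 3: Population variance = 5162.1 / 10 = 516.21
Step 4: Standard deviation = sqrt(516.21) = 22.7203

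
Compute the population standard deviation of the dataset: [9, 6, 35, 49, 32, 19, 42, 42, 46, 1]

16.9614

Step 1: Compute the mean: 28.1
Step 2: Sum of squared deviations from the mean: 2876.9
Step 3: Population variance = 2876.9 / 10 = 287.69
Step 4: Standard deviation = sqrt(287.69) = 16.9614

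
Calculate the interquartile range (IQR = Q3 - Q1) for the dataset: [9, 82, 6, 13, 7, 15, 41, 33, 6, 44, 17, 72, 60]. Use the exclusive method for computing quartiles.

44

Step 1: Sort the data: [6, 6, 7, 9, 13, 15, 17, 33, 41, 44, 60, 72, 82]
Step 2: n = 13
Step 3: Using the exclusive quartile method:
  Q1 = 8
  Q2 (median) = 17
  Q3 = 52
  IQR = Q3 - Q1 = 52 - 8 = 44
Step 4: IQR = 44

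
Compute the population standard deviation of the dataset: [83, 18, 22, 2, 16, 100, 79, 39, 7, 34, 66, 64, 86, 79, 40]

31.1962

Step 1: Compute the mean: 49
Step 2: Sum of squared deviations from the mean: 14598
Step 3: Population variance = 14598 / 15 = 973.2
Step 4: Standard deviation = sqrt(973.2) = 31.1962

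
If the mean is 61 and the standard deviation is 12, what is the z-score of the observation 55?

-0.5

Step 1: Recall the z-score formula: z = (x - mu) / sigma
Step 2: Substitute values: z = (55 - 61) / 12
Step 3: z = -6 / 12 = -0.5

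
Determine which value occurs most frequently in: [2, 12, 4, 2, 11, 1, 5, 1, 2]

2

Step 1: Count the frequency of each value:
  1: appears 2 time(s)
  2: appears 3 time(s)
  4: appears 1 time(s)
  5: appears 1 time(s)
  11: appears 1 time(s)
  12: appears 1 time(s)
Step 2: The value 2 appears most frequently (3 times).
Step 3: Mode = 2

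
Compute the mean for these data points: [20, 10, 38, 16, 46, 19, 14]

23.2857

Step 1: Sum all values: 20 + 10 + 38 + 16 + 46 + 19 + 14 = 163
Step 2: Count the number of values: n = 7
Step 3: Mean = sum / n = 163 / 7 = 23.2857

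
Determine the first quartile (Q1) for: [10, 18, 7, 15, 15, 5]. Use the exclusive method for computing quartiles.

6.5

Step 1: Sort the data: [5, 7, 10, 15, 15, 18]
Step 2: n = 6
Step 3: Using the exclusive quartile method:
  Q1 = 6.5
  Q2 (median) = 12.5
  Q3 = 15.75
  IQR = Q3 - Q1 = 15.75 - 6.5 = 9.25
Step 4: Q1 = 6.5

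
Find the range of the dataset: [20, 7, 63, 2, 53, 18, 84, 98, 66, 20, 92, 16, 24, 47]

96

Step 1: Identify the maximum value: max = 98
Step 2: Identify the minimum value: min = 2
Step 3: Range = max - min = 98 - 2 = 96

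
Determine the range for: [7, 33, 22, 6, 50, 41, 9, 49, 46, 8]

44

Step 1: Identify the maximum value: max = 50
Step 2: Identify the minimum value: min = 6
Step 3: Range = max - min = 50 - 6 = 44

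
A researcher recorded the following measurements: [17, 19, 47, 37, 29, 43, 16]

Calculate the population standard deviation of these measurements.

11.9129

Step 1: Compute the mean: 29.7143
Step 2: Sum of squared deviations from the mean: 993.4286
Step 3: Population variance = 993.4286 / 7 = 141.9184
Step 4: Standard deviation = sqrt(141.9184) = 11.9129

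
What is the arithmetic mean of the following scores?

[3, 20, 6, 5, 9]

8.6

Step 1: Sum all values: 3 + 20 + 6 + 5 + 9 = 43
Step 2: Count the number of values: n = 5
Step 3: Mean = sum / n = 43 / 5 = 8.6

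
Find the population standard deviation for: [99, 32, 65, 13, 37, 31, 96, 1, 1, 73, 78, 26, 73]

32.9766

Step 1: Compute the mean: 48.0769
Step 2: Sum of squared deviations from the mean: 14136.9231
Step 3: Population variance = 14136.9231 / 13 = 1087.4556
Step 4: Standard deviation = sqrt(1087.4556) = 32.9766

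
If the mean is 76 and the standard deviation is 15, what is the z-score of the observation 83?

0.4667

Step 1: Recall the z-score formula: z = (x - mu) / sigma
Step 2: Substitute values: z = (83 - 76) / 15
Step 3: z = 7 / 15 = 0.4667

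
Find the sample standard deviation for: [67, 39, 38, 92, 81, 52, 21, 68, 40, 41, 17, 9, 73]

25.6855

Step 1: Compute the mean: 49.0769
Step 2: Sum of squared deviations from the mean: 7916.9231
Step 3: Sample variance = 7916.9231 / 12 = 659.7436
Step 4: Standard deviation = sqrt(659.7436) = 25.6855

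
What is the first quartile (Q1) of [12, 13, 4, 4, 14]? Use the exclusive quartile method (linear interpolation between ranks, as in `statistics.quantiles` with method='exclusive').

4

Step 1: Sort the data: [4, 4, 12, 13, 14]
Step 2: n = 5
Step 3: Using the exclusive quartile method:
  Q1 = 4
  Q2 (median) = 12
  Q3 = 13.5
  IQR = Q3 - Q1 = 13.5 - 4 = 9.5
Step 4: Q1 = 4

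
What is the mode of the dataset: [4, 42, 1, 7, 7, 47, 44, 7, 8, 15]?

7

Step 1: Count the frequency of each value:
  1: appears 1 time(s)
  4: appears 1 time(s)
  7: appears 3 time(s)
  8: appears 1 time(s)
  15: appears 1 time(s)
  42: appears 1 time(s)
  44: appears 1 time(s)
  47: appears 1 time(s)
Step 2: The value 7 appears most frequently (3 times).
Step 3: Mode = 7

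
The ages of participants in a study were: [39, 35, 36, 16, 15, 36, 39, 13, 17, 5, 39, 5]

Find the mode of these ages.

39

Step 1: Count the frequency of each value:
  5: appears 2 time(s)
  13: appears 1 time(s)
  15: appears 1 time(s)
  16: appears 1 time(s)
  17: appears 1 time(s)
  35: appears 1 time(s)
  36: appears 2 time(s)
  39: appears 3 time(s)
Step 2: The value 39 appears most frequently (3 times).
Step 3: Mode = 39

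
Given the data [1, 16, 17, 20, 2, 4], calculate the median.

10

Step 1: Sort the data in ascending order: [1, 2, 4, 16, 17, 20]
Step 2: The number of values is n = 6.
Step 3: Since n is even, the median is the average of positions 3 and 4:
  Median = (4 + 16) / 2 = 10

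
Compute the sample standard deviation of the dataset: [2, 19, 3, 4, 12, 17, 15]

7.1581

Step 1: Compute the mean: 10.2857
Step 2: Sum of squared deviations from the mean: 307.4286
Step 3: Sample variance = 307.4286 / 6 = 51.2381
Step 4: Standard deviation = sqrt(51.2381) = 7.1581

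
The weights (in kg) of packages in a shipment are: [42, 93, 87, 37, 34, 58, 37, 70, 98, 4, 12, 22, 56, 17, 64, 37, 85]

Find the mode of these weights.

37

Step 1: Count the frequency of each value:
  4: appears 1 time(s)
  12: appears 1 time(s)
  17: appears 1 time(s)
  22: appears 1 time(s)
  34: appears 1 time(s)
  37: appears 3 time(s)
  42: appears 1 time(s)
  56: appears 1 time(s)
  58: appears 1 time(s)
  64: appears 1 time(s)
  70: appears 1 time(s)
  85: appears 1 time(s)
  87: appears 1 time(s)
  93: appears 1 time(s)
  98: appears 1 time(s)
Step 2: The value 37 appears most frequently (3 times).
Step 3: Mode = 37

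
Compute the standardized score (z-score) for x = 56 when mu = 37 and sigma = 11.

1.7273

Step 1: Recall the z-score formula: z = (x - mu) / sigma
Step 2: Substitute values: z = (56 - 37) / 11
Step 3: z = 19 / 11 = 1.7273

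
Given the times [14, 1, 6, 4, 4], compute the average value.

5.8

Step 1: Sum all values: 14 + 1 + 6 + 4 + 4 = 29
Step 2: Count the number of values: n = 5
Step 3: Mean = sum / n = 29 / 5 = 5.8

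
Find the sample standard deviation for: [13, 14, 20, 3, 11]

6.14

Step 1: Compute the mean: 12.2
Step 2: Sum of squared deviations from the mean: 150.8
Step 3: Sample variance = 150.8 / 4 = 37.7
Step 4: Standard deviation = sqrt(37.7) = 6.14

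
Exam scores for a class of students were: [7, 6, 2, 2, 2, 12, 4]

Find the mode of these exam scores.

2

Step 1: Count the frequency of each value:
  2: appears 3 time(s)
  4: appears 1 time(s)
  6: appears 1 time(s)
  7: appears 1 time(s)
  12: appears 1 time(s)
Step 2: The value 2 appears most frequently (3 times).
Step 3: Mode = 2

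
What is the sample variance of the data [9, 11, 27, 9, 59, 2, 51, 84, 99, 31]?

1147.0667

Step 1: Compute the mean: (9 + 11 + 27 + 9 + 59 + 2 + 51 + 84 + 99 + 31) / 10 = 38.2
Step 2: Compute squared deviations from the mean:
  (9 - 38.2)^2 = 852.64
  (11 - 38.2)^2 = 739.84
  (27 - 38.2)^2 = 125.44
  (9 - 38.2)^2 = 852.64
  (59 - 38.2)^2 = 432.64
  (2 - 38.2)^2 = 1310.44
  (51 - 38.2)^2 = 163.84
  (84 - 38.2)^2 = 2097.64
  (99 - 38.2)^2 = 3696.64
  (31 - 38.2)^2 = 51.84
Step 3: Sum of squared deviations = 10323.6
Step 4: Sample variance = 10323.6 / 9 = 1147.0667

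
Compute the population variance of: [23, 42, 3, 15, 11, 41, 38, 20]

189.6094

Step 1: Compute the mean: (23 + 42 + 3 + 15 + 11 + 41 + 38 + 20) / 8 = 24.125
Step 2: Compute squared deviations from the mean:
  (23 - 24.125)^2 = 1.2656
  (42 - 24.125)^2 = 319.5156
  (3 - 24.125)^2 = 446.2656
  (15 - 24.125)^2 = 83.2656
  (11 - 24.125)^2 = 172.2656
  (41 - 24.125)^2 = 284.7656
  (38 - 24.125)^2 = 192.5156
  (20 - 24.125)^2 = 17.0156
Step 3: Sum of squared deviations = 1516.875
Step 4: Population variance = 1516.875 / 8 = 189.6094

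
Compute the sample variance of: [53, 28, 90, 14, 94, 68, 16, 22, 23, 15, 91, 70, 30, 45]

917.6099

Step 1: Compute the mean: (53 + 28 + 90 + 14 + 94 + 68 + 16 + 22 + 23 + 15 + 91 + 70 + 30 + 45) / 14 = 47.0714
Step 2: Compute squared deviations from the mean:
  (53 - 47.0714)^2 = 35.148
  (28 - 47.0714)^2 = 363.7194
  (90 - 47.0714)^2 = 1842.8622
  (14 - 47.0714)^2 = 1093.7194
  (94 - 47.0714)^2 = 2202.2908
  (68 - 47.0714)^2 = 438.0051
  (16 - 47.0714)^2 = 965.4337
  (22 - 47.0714)^2 = 628.5765
  (23 - 47.0714)^2 = 579.4337
  (15 - 47.0714)^2 = 1028.5765
  (91 - 47.0714)^2 = 1929.7194
  (70 - 47.0714)^2 = 525.7194
  (30 - 47.0714)^2 = 291.4337
  (45 - 47.0714)^2 = 4.2908
Step 3: Sum of squared deviations = 11928.9286
Step 4: Sample variance = 11928.9286 / 13 = 917.6099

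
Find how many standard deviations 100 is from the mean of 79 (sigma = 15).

1.4

Step 1: Recall the z-score formula: z = (x - mu) / sigma
Step 2: Substitute values: z = (100 - 79) / 15
Step 3: z = 21 / 15 = 1.4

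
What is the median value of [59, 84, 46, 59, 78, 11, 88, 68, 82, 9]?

63.5

Step 1: Sort the data in ascending order: [9, 11, 46, 59, 59, 68, 78, 82, 84, 88]
Step 2: The number of values is n = 10.
Step 3: Since n is even, the median is the average of positions 5 and 6:
  Median = (59 + 68) / 2 = 63.5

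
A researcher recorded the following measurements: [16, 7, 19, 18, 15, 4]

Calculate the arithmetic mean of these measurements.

13.1667

Step 1: Sum all values: 16 + 7 + 19 + 18 + 15 + 4 = 79
Step 2: Count the number of values: n = 6
Step 3: Mean = sum / n = 79 / 6 = 13.1667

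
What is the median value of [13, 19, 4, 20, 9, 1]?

11

Step 1: Sort the data in ascending order: [1, 4, 9, 13, 19, 20]
Step 2: The number of values is n = 6.
Step 3: Since n is even, the median is the average of positions 3 and 4:
  Median = (9 + 13) / 2 = 11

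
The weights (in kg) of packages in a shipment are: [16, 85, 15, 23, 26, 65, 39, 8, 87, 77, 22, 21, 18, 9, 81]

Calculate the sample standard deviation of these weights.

30.173

Step 1: Compute the mean: 39.4667
Step 2: Sum of squared deviations from the mean: 12745.7333
Step 3: Sample variance = 12745.7333 / 14 = 910.4095
Step 4: Standard deviation = sqrt(910.4095) = 30.173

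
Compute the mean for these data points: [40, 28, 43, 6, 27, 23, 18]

26.4286

Step 1: Sum all values: 40 + 28 + 43 + 6 + 27 + 23 + 18 = 185
Step 2: Count the number of values: n = 7
Step 3: Mean = sum / n = 185 / 7 = 26.4286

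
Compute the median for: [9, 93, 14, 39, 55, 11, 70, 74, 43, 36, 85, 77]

49

Step 1: Sort the data in ascending order: [9, 11, 14, 36, 39, 43, 55, 70, 74, 77, 85, 93]
Step 2: The number of values is n = 12.
Step 3: Since n is even, the median is the average of positions 6 and 7:
  Median = (43 + 55) / 2 = 49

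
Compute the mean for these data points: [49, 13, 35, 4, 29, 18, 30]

25.4286

Step 1: Sum all values: 49 + 13 + 35 + 4 + 29 + 18 + 30 = 178
Step 2: Count the number of values: n = 7
Step 3: Mean = sum / n = 178 / 7 = 25.4286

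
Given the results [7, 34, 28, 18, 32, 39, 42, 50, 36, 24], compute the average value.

31

Step 1: Sum all values: 7 + 34 + 28 + 18 + 32 + 39 + 42 + 50 + 36 + 24 = 310
Step 2: Count the number of values: n = 10
Step 3: Mean = sum / n = 310 / 10 = 31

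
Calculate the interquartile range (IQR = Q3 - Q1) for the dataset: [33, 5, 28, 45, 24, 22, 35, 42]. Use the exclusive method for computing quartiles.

17.75

Step 1: Sort the data: [5, 22, 24, 28, 33, 35, 42, 45]
Step 2: n = 8
Step 3: Using the exclusive quartile method:
  Q1 = 22.5
  Q2 (median) = 30.5
  Q3 = 40.25
  IQR = Q3 - Q1 = 40.25 - 22.5 = 17.75
Step 4: IQR = 17.75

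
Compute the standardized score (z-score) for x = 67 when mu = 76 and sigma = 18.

-0.5

Step 1: Recall the z-score formula: z = (x - mu) / sigma
Step 2: Substitute values: z = (67 - 76) / 18
Step 3: z = -9 / 18 = -0.5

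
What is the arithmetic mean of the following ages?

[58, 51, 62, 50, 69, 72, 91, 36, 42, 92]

62.3

Step 1: Sum all values: 58 + 51 + 62 + 50 + 69 + 72 + 91 + 36 + 42 + 92 = 623
Step 2: Count the number of values: n = 10
Step 3: Mean = sum / n = 623 / 10 = 62.3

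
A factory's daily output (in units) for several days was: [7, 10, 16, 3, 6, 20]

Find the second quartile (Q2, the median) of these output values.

8.5

Step 1: Sort the data: [3, 6, 7, 10, 16, 20]
Step 2: n = 6
Step 3: Q2 is the median. Since n is even, it is the average of the values at positions 3 and 4:
  Q2 = (7 + 10) / 2 = 8.5
Step 4: Q2 = 8.5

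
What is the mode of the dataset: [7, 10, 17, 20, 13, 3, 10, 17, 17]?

17

Step 1: Count the frequency of each value:
  3: appears 1 time(s)
  7: appears 1 time(s)
  10: appears 2 time(s)
  13: appears 1 time(s)
  17: appears 3 time(s)
  20: appears 1 time(s)
Step 2: The value 17 appears most frequently (3 times).
Step 3: Mode = 17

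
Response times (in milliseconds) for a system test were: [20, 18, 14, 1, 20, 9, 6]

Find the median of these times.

14

Step 1: Sort the data in ascending order: [1, 6, 9, 14, 18, 20, 20]
Step 2: The number of values is n = 7.
Step 3: Since n is odd, the median is the middle value at position 4: 14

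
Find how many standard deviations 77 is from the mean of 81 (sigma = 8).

-0.5

Step 1: Recall the z-score formula: z = (x - mu) / sigma
Step 2: Substitute values: z = (77 - 81) / 8
Step 3: z = -4 / 8 = -0.5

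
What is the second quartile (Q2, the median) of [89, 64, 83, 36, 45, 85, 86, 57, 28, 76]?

70

Step 1: Sort the data: [28, 36, 45, 57, 64, 76, 83, 85, 86, 89]
Step 2: n = 10
Step 3: Q2 is the median. Since n is even, it is the average of the values at positions 5 and 6:
  Q2 = (64 + 76) / 2 = 70
Step 4: Q2 = 70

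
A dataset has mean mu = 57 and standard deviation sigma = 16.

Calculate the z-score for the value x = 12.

-2.8125

Step 1: Recall the z-score formula: z = (x - mu) / sigma
Step 2: Substitute values: z = (12 - 57) / 16
Step 3: z = -45 / 16 = -2.8125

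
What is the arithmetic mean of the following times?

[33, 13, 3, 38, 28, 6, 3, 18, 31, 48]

22.1

Step 1: Sum all values: 33 + 13 + 3 + 38 + 28 + 6 + 3 + 18 + 31 + 48 = 221
Step 2: Count the number of values: n = 10
Step 3: Mean = sum / n = 221 / 10 = 22.1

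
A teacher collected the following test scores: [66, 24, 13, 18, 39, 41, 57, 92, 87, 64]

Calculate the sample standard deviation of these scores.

27.6986

Step 1: Compute the mean: 50.1
Step 2: Sum of squared deviations from the mean: 6904.9
Step 3: Sample variance = 6904.9 / 9 = 767.2111
Step 4: Standard deviation = sqrt(767.2111) = 27.6986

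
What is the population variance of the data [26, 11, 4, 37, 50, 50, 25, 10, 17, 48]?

277.16

Step 1: Compute the mean: (26 + 11 + 4 + 37 + 50 + 50 + 25 + 10 + 17 + 48) / 10 = 27.8
Step 2: Compute squared deviations from the mean:
  (26 - 27.8)^2 = 3.24
  (11 - 27.8)^2 = 282.24
  (4 - 27.8)^2 = 566.44
  (37 - 27.8)^2 = 84.64
  (50 - 27.8)^2 = 492.84
  (50 - 27.8)^2 = 492.84
  (25 - 27.8)^2 = 7.84
  (10 - 27.8)^2 = 316.84
  (17 - 27.8)^2 = 116.64
  (48 - 27.8)^2 = 408.04
Step 3: Sum of squared deviations = 2771.6
Step 4: Population variance = 2771.6 / 10 = 277.16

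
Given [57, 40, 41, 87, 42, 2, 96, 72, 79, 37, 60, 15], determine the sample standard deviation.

28.3431

Step 1: Compute the mean: 52.3333
Step 2: Sum of squared deviations from the mean: 8836.6667
Step 3: Sample variance = 8836.6667 / 11 = 803.3333
Step 4: Standard deviation = sqrt(803.3333) = 28.3431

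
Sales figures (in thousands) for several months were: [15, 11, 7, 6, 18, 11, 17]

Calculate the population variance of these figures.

18.9796

Step 1: Compute the mean: (15 + 11 + 7 + 6 + 18 + 11 + 17) / 7 = 12.1429
Step 2: Compute squared deviations from the mean:
  (15 - 12.1429)^2 = 8.1633
  (11 - 12.1429)^2 = 1.3061
  (7 - 12.1429)^2 = 26.449
  (6 - 12.1429)^2 = 37.7347
  (18 - 12.1429)^2 = 34.3061
  (11 - 12.1429)^2 = 1.3061
  (17 - 12.1429)^2 = 23.5918
Step 3: Sum of squared deviations = 132.8571
Step 4: Population variance = 132.8571 / 7 = 18.9796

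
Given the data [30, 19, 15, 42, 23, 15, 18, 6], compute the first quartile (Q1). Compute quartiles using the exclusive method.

15

Step 1: Sort the data: [6, 15, 15, 18, 19, 23, 30, 42]
Step 2: n = 8
Step 3: Using the exclusive quartile method:
  Q1 = 15
  Q2 (median) = 18.5
  Q3 = 28.25
  IQR = Q3 - Q1 = 28.25 - 15 = 13.25
Step 4: Q1 = 15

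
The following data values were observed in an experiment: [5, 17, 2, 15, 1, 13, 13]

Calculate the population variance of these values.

37.102

Step 1: Compute the mean: (5 + 17 + 2 + 15 + 1 + 13 + 13) / 7 = 9.4286
Step 2: Compute squared deviations from the mean:
  (5 - 9.4286)^2 = 19.6122
  (17 - 9.4286)^2 = 57.3265
  (2 - 9.4286)^2 = 55.1837
  (15 - 9.4286)^2 = 31.0408
  (1 - 9.4286)^2 = 71.0408
  (13 - 9.4286)^2 = 12.7551
  (13 - 9.4286)^2 = 12.7551
Step 3: Sum of squared deviations = 259.7143
Step 4: Population variance = 259.7143 / 7 = 37.102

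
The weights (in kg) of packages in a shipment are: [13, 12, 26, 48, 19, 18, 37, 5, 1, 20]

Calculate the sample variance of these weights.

201.4333

Step 1: Compute the mean: (13 + 12 + 26 + 48 + 19 + 18 + 37 + 5 + 1 + 20) / 10 = 19.9
Step 2: Compute squared deviations from the mean:
  (13 - 19.9)^2 = 47.61
  (12 - 19.9)^2 = 62.41
  (26 - 19.9)^2 = 37.21
  (48 - 19.9)^2 = 789.61
  (19 - 19.9)^2 = 0.81
  (18 - 19.9)^2 = 3.61
  (37 - 19.9)^2 = 292.41
  (5 - 19.9)^2 = 222.01
  (1 - 19.9)^2 = 357.21
  (20 - 19.9)^2 = 0.01
Step 3: Sum of squared deviations = 1812.9
Step 4: Sample variance = 1812.9 / 9 = 201.4333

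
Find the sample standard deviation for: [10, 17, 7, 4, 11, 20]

6.0249

Step 1: Compute the mean: 11.5
Step 2: Sum of squared deviations from the mean: 181.5
Step 3: Sample variance = 181.5 / 5 = 36.3
Step 4: Standard deviation = sqrt(36.3) = 6.0249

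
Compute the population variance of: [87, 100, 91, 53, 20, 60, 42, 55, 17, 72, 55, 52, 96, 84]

650.2653

Step 1: Compute the mean: (87 + 100 + 91 + 53 + 20 + 60 + 42 + 55 + 17 + 72 + 55 + 52 + 96 + 84) / 14 = 63.1429
Step 2: Compute squared deviations from the mean:
  (87 - 63.1429)^2 = 569.1633
  (100 - 63.1429)^2 = 1358.449
  (91 - 63.1429)^2 = 776.0204
  (53 - 63.1429)^2 = 102.8776
  (20 - 63.1429)^2 = 1861.3061
  (60 - 63.1429)^2 = 9.8776
  (42 - 63.1429)^2 = 447.0204
  (55 - 63.1429)^2 = 66.3061
  (17 - 63.1429)^2 = 2129.1633
  (72 - 63.1429)^2 = 78.449
  (55 - 63.1429)^2 = 66.3061
  (52 - 63.1429)^2 = 124.1633
  (96 - 63.1429)^2 = 1079.5918
  (84 - 63.1429)^2 = 435.0204
Step 3: Sum of squared deviations = 9103.7143
Step 4: Population variance = 9103.7143 / 14 = 650.2653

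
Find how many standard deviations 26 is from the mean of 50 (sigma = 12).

-2

Step 1: Recall the z-score formula: z = (x - mu) / sigma
Step 2: Substitute values: z = (26 - 50) / 12
Step 3: z = -24 / 12 = -2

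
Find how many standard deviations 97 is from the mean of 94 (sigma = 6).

0.5

Step 1: Recall the z-score formula: z = (x - mu) / sigma
Step 2: Substitute values: z = (97 - 94) / 6
Step 3: z = 3 / 6 = 0.5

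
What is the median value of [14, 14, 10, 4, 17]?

14

Step 1: Sort the data in ascending order: [4, 10, 14, 14, 17]
Step 2: The number of values is n = 5.
Step 3: Since n is odd, the median is the middle value at position 3: 14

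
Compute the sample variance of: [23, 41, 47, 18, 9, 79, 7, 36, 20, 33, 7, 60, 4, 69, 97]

826.2381

Step 1: Compute the mean: (23 + 41 + 47 + 18 + 9 + 79 + 7 + 36 + 20 + 33 + 7 + 60 + 4 + 69 + 97) / 15 = 36.6667
Step 2: Compute squared deviations from the mean:
  (23 - 36.6667)^2 = 186.7778
  (41 - 36.6667)^2 = 18.7778
  (47 - 36.6667)^2 = 106.7778
  (18 - 36.6667)^2 = 348.4444
  (9 - 36.6667)^2 = 765.4444
  (79 - 36.6667)^2 = 1792.1111
  (7 - 36.6667)^2 = 880.1111
  (36 - 36.6667)^2 = 0.4444
  (20 - 36.6667)^2 = 277.7778
  (33 - 36.6667)^2 = 13.4444
  (7 - 36.6667)^2 = 880.1111
  (60 - 36.6667)^2 = 544.4444
  (4 - 36.6667)^2 = 1067.1111
  (69 - 36.6667)^2 = 1045.4444
  (97 - 36.6667)^2 = 3640.1111
Step 3: Sum of squared deviations = 11567.3333
Step 4: Sample variance = 11567.3333 / 14 = 826.2381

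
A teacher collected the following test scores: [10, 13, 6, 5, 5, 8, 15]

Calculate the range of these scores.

10

Step 1: Identify the maximum value: max = 15
Step 2: Identify the minimum value: min = 5
Step 3: Range = max - min = 15 - 5 = 10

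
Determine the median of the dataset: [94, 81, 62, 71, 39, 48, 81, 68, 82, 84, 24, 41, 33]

68

Step 1: Sort the data in ascending order: [24, 33, 39, 41, 48, 62, 68, 71, 81, 81, 82, 84, 94]
Step 2: The number of values is n = 13.
Step 3: Since n is odd, the median is the middle value at position 7: 68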